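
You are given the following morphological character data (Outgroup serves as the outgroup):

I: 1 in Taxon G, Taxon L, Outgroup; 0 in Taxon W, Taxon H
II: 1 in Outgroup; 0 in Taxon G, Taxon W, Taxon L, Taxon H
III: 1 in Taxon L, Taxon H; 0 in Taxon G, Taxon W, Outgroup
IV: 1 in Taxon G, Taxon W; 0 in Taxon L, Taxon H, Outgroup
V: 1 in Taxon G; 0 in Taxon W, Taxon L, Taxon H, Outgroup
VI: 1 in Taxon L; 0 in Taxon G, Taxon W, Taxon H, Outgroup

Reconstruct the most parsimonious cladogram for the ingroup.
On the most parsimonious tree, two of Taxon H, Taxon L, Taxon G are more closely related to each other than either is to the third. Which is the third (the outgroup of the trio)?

Character polarity is set by the outgroup: the derived state is whichever differs from the outgroup's state, so for I, II the derived state is '0', and for the remaining characters it is '1'.
I (state '0') occurs in Taxon H and Taxon W but conflicts with the nesting implied by the other characters — most parsimoniously interpreted as homoplasy.
All ingroup taxa share the derived state '0' for II; it defines the ingroup but does not resolve relationships within it.
III (derived state '1') is shared by Taxon H and Taxon L — a synapomorphy uniting that clade.
IV: derived state '1' in Taxon G and Taxon W only — synapomorphy for {Taxon G, Taxon W}.
V: derived state '1' in Taxon G only — an autapomorphy, so it tells us nothing about relationships among taxa.
VI: derived state '1' in Taxon L only — an autapomorphy, so it tells us nothing about relationships among taxa.
Most parsimonious ingroup topology: ((Taxon G,Taxon W),(Taxon L,Taxon H)).
Taxon H and Taxon L share a more recent common ancestor with each other than either does with Taxon G, so Taxon G is the least closely related of the three.

Taxon G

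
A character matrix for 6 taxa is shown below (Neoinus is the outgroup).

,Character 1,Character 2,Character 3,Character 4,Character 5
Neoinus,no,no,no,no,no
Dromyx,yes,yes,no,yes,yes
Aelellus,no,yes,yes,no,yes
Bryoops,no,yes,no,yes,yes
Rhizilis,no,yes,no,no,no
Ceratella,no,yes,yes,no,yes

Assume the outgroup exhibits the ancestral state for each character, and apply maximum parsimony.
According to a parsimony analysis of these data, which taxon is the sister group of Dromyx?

Bryoops

The outgroup has state 'no' for every character, so 'yes' is the derived state throughout.
Character 1 (derived state 'yes') is unique to Dromyx (autapomorphy; uninformative for grouping).
All ingroup taxa share the derived state 'yes' for Character 2; it defines the ingroup but does not resolve relationships within it.
Only Aelellus and Ceratella show the derived state 'yes' for Character 3, supporting them as a clade.
Only Bryoops and Dromyx show the derived state 'yes' for Character 4, supporting them as a clade.
Character 5: derived state 'yes' in Aelellus, Bryoops, Ceratella, and Dromyx only — synapomorphy for {Aelellus, Bryoops, Ceratella, Dromyx}.
Most parsimonious ingroup topology: (((Dromyx,Bryoops),(Aelellus,Ceratella)),Rhizilis).
Dromyx and Bryoops form a cherry on this tree, so they are sister taxa.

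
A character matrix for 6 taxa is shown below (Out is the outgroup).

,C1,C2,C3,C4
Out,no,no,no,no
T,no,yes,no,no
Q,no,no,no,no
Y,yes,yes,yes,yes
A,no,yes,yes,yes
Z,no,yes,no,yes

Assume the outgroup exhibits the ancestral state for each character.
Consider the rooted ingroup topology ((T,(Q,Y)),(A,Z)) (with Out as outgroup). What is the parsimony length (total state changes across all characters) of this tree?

7

Map each character onto ((T,(Q,Y)),(A,Z)) (rooted by Out) and count the minimum state changes it requires (Fitch parsimony):
C1: 1; C2: 2; C3: 2; C4: 2.
Total tree length = 7.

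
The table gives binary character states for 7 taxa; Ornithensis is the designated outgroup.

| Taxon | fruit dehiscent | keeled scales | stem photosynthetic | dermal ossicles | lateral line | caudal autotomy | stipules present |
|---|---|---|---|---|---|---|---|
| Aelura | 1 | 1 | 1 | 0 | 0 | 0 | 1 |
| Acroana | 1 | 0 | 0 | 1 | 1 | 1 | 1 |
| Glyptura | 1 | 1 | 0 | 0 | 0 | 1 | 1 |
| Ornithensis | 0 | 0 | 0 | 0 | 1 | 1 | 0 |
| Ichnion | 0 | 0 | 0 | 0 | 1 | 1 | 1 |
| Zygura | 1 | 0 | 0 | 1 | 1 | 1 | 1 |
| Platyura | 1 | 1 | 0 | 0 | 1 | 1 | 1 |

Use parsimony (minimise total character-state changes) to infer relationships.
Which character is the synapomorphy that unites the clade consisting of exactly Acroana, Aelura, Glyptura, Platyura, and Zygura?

fruit dehiscent

Character polarity is set by the outgroup: the derived state is whichever differs from the outgroup's state, so for lateral line, caudal autotomy the derived state is '0', and for the remaining characters it is '1'.
fruit dehiscent (derived state '1') is shared by Acroana, Aelura, Glyptura, Platyura, and Zygura — a synapomorphy uniting that clade.
keeled scales: derived state '1' in Aelura, Glyptura, and Platyura only — synapomorphy for {Aelura, Glyptura, Platyura}.
stem photosynthetic (derived state '1') is unique to Aelura (autapomorphy; uninformative for grouping).
Only Acroana and Zygura show the derived state '1' for dermal ossicles, supporting them as a clade.
lateral line: derived state '0' in Aelura and Glyptura only — synapomorphy for {Aelura, Glyptura}.
caudal autotomy (derived state '0') is unique to Aelura (autapomorphy; uninformative for grouping).
stipules present (derived state '1') is shared by all ingroup taxa — unites the whole ingroup.
Most parsimonious ingroup topology: (((Platyura,(Aelura,Glyptura)),(Zygura,Acroana)),Ichnion).
The clade {Acroana, Aelura, Glyptura, Platyura, Zygura} is supported by fruit dehiscent: its derived state '1' occurs in exactly those taxa and in no other taxon (including the outgroup).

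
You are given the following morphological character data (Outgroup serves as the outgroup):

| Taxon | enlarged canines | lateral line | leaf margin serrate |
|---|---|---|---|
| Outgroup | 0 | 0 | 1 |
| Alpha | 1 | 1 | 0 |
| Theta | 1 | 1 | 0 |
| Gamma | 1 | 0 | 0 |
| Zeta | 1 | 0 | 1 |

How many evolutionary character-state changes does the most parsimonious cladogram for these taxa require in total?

Character polarity is set by the outgroup: the derived state is whichever differs from the outgroup's state, so for leaf margin serrate the derived state is '0', and for the remaining characters it is '1'.
enlarged canines (derived state '1') is shared by all ingroup taxa — unites the whole ingroup.
lateral line: derived state '1' in Alpha and Theta only — synapomorphy for {Alpha, Theta}.
Only Alpha, Gamma, and Theta show the derived state '0' for leaf margin serrate, supporting them as a clade.
Most parsimonious ingroup topology: (((Alpha,Theta),Gamma),Zeta).
Changes per character on this tree: enlarged canines: 1; lateral line: 1; leaf margin serrate: 1.
Total = 3.

3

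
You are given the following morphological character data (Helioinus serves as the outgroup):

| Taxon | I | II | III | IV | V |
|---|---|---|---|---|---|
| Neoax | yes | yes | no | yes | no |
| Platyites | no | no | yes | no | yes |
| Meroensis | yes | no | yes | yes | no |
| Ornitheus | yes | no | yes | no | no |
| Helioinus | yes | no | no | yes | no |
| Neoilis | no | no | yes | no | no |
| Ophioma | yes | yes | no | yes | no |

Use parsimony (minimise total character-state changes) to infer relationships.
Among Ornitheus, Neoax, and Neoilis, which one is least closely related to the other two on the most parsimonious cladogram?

Neoax

Character polarity is set by the outgroup: the derived state is whichever differs from the outgroup's state, so for I, IV the derived state is 'no', and for the remaining characters it is 'yes'.
I: derived state 'no' in Neoilis and Platyites only — synapomorphy for {Neoilis, Platyites}.
II: derived state 'yes' in Neoax and Ophioma only — synapomorphy for {Neoax, Ophioma}.
III: derived state 'yes' in Meroensis, Neoilis, Ornitheus, and Platyites only — synapomorphy for {Meroensis, Neoilis, Ornitheus, Platyites}.
IV: derived state 'no' in Neoilis, Ornitheus, and Platyites only — synapomorphy for {Neoilis, Ornitheus, Platyites}.
V: derived state 'yes' in Platyites only — an autapomorphy, so it tells us nothing about relationships among taxa.
Most parsimonious ingroup topology: ((Ophioma,Neoax),(Meroensis,(Ornitheus,(Neoilis,Platyites)))).
Neoilis and Ornitheus share a more recent common ancestor with each other than either does with Neoax, so Neoax is the least closely related of the three.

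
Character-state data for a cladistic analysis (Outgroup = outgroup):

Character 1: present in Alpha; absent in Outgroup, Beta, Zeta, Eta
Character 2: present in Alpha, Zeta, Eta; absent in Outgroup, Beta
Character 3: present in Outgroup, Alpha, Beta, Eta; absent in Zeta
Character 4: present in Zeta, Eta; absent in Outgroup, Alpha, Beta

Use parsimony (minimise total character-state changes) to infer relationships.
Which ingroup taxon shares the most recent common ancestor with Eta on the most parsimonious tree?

Zeta

Character polarity is set by the outgroup: the derived state is whichever differs from the outgroup's state, so for Character 3 the derived state is 'absent', and for the remaining characters it is 'present'.
Character 1 (derived state 'present') is unique to Alpha (autapomorphy; uninformative for grouping).
Character 2 (derived state 'present') is shared by Alpha, Eta, and Zeta — a synapomorphy uniting that clade.
Character 3: derived state 'absent' in Zeta only — an autapomorphy, so it tells us nothing about relationships among taxa.
Only Eta and Zeta show the derived state 'present' for Character 4, supporting them as a clade.
Most parsimonious ingroup topology: ((Alpha,(Zeta,Eta)),Beta).
Eta and Zeta form a cherry on this tree, so they are sister taxa.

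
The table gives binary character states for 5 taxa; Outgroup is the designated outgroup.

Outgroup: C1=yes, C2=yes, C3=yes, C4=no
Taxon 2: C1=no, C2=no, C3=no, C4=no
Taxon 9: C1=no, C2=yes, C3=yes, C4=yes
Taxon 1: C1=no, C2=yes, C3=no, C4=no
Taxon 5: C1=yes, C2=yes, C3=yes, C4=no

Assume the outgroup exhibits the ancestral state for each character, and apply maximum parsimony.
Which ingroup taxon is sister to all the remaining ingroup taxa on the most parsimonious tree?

Character polarity is set by the outgroup: the derived state is whichever differs from the outgroup's state, so for C1, C2, C3 the derived state is 'no', and for the remaining characters it is 'yes'.
Only Taxon 1, Taxon 2, and Taxon 9 show the derived state 'no' for C1, supporting them as a clade.
C2 (derived state 'no') is unique to Taxon 2 (autapomorphy; uninformative for grouping).
C3 (derived state 'no') is shared by Taxon 1 and Taxon 2 — a synapomorphy uniting that clade.
C4: derived state 'yes' in Taxon 9 only — an autapomorphy, so it tells us nothing about relationships among taxa.
Most parsimonious ingroup topology: (((Taxon 2,Taxon 1),Taxon 9),Taxon 5).
Taxon 5 is sister to the clade containing all other ingroup taxa, so it is the earliest-diverging (most basal) ingroup lineage.

Taxon 5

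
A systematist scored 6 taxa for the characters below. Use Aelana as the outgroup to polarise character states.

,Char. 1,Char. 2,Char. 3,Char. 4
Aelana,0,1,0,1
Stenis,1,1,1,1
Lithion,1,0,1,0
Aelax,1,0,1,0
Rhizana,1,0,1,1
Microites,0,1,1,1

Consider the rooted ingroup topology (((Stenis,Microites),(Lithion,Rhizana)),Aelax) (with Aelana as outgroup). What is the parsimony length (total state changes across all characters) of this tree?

Map each character onto (((Stenis,Microites),(Lithion,Rhizana)),Aelax) (rooted by Aelana) and count the minimum state changes it requires (Fitch parsimony):
Char. 1: 2; Char. 2: 2; Char. 3: 1; Char. 4: 2.
Total tree length = 7.

7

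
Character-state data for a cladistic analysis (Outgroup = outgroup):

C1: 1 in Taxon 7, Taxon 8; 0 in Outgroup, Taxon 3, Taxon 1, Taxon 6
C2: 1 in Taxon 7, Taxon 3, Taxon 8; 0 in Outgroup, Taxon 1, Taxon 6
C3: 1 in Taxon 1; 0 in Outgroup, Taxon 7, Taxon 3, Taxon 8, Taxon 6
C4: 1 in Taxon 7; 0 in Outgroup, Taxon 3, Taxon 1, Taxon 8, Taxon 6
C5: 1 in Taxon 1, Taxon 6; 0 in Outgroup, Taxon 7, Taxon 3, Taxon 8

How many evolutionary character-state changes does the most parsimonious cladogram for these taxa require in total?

The outgroup has state '0' for every character, so '1' is the derived state throughout.
Only Taxon 7 and Taxon 8 show the derived state '1' for C1, supporting them as a clade.
Only Taxon 3, Taxon 7, and Taxon 8 show the derived state '1' for C2, supporting them as a clade.
C3: derived state '1' in Taxon 1 only — an autapomorphy, so it tells us nothing about relationships among taxa.
C4: derived state '1' in Taxon 7 only — an autapomorphy, so it tells us nothing about relationships among taxa.
C5 (derived state '1') is shared by Taxon 1 and Taxon 6 — a synapomorphy uniting that clade.
Most parsimonious ingroup topology: (((Taxon 7,Taxon 8),Taxon 3),(Taxon 1,Taxon 6)).
Changes per character on this tree: C1: 1; C2: 1; C3: 1; C4: 1; C5: 1.
Total = 5.

5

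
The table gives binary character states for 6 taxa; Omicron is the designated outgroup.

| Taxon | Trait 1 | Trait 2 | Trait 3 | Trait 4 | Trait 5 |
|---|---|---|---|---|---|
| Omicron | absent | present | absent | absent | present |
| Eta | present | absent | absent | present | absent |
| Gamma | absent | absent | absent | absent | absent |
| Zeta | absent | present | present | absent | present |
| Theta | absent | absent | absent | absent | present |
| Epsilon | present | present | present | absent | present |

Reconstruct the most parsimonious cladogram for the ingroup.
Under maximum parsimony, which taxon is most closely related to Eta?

Gamma

Character polarity is set by the outgroup: the derived state is whichever differs from the outgroup's state, so for Trait 2, Trait 5 the derived state is 'absent', and for the remaining characters it is 'present'.
Trait 1 groups Epsilon and Eta, which is incompatible with the clades supported by the remaining characters; treating it as convergent (homoplasy) costs fewer steps than any alternative tree.
Only Eta, Gamma, and Theta show the derived state 'absent' for Trait 2, supporting them as a clade.
Trait 3 (derived state 'present') is shared by Epsilon and Zeta — a synapomorphy uniting that clade.
Trait 4: derived state 'present' in Eta only — an autapomorphy, so it tells us nothing about relationships among taxa.
Only Eta and Gamma show the derived state 'absent' for Trait 5, supporting them as a clade.
Most parsimonious ingroup topology: (((Eta,Gamma),Theta),(Zeta,Epsilon)).
Eta and Gamma form a cherry on this tree, so they are sister taxa.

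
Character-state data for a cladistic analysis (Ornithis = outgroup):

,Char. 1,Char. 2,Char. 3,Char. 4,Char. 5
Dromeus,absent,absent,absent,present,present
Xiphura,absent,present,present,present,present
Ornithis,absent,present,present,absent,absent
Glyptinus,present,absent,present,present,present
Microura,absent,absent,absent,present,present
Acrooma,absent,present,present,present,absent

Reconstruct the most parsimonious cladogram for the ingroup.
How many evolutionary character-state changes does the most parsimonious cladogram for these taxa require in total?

5

Character polarity is set by the outgroup: the derived state is whichever differs from the outgroup's state, so for Char. 2, Char. 3 the derived state is 'absent', and for the remaining characters it is 'present'.
Char. 1: derived state 'present' in Glyptinus only — an autapomorphy, so it tells us nothing about relationships among taxa.
Char. 2 (derived state 'absent') is shared by Dromeus, Glyptinus, and Microura — a synapomorphy uniting that clade.
Char. 3 (derived state 'absent') is shared by Dromeus and Microura — a synapomorphy uniting that clade.
All ingroup taxa share the derived state 'present' for Char. 4; it defines the ingroup but does not resolve relationships within it.
Char. 5: derived state 'present' in Dromeus, Glyptinus, Microura, and Xiphura only — synapomorphy for {Dromeus, Glyptinus, Microura, Xiphura}.
Most parsimonious ingroup topology: (((Glyptinus,(Dromeus,Microura)),Xiphura),Acrooma).
Changes per character on this tree: Char. 1: 1; Char. 2: 1; Char. 3: 1; Char. 4: 1; Char. 5: 1.
Total = 5.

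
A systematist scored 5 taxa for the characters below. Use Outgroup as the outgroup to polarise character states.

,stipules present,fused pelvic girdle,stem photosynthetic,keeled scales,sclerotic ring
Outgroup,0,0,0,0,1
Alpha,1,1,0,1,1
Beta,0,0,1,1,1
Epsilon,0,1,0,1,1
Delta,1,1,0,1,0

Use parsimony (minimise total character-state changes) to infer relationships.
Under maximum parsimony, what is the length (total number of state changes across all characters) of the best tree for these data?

5

Character polarity is set by the outgroup: the derived state is whichever differs from the outgroup's state, so for sclerotic ring the derived state is '0', and for the remaining characters it is '1'.
stipules present: derived state '1' in Alpha and Delta only — synapomorphy for {Alpha, Delta}.
Only Alpha, Delta, and Epsilon show the derived state '1' for fused pelvic girdle, supporting them as a clade.
stem photosynthetic: derived state '1' in Beta only — an autapomorphy, so it tells us nothing about relationships among taxa.
All ingroup taxa share the derived state '1' for keeled scales; it defines the ingroup but does not resolve relationships within it.
sclerotic ring: derived state '0' in Delta only — an autapomorphy, so it tells us nothing about relationships among taxa.
Most parsimonious ingroup topology: (((Alpha,Delta),Epsilon),Beta).
Changes per character on this tree: stipules present: 1; fused pelvic girdle: 1; stem photosynthetic: 1; keeled scales: 1; sclerotic ring: 1.
Total = 5.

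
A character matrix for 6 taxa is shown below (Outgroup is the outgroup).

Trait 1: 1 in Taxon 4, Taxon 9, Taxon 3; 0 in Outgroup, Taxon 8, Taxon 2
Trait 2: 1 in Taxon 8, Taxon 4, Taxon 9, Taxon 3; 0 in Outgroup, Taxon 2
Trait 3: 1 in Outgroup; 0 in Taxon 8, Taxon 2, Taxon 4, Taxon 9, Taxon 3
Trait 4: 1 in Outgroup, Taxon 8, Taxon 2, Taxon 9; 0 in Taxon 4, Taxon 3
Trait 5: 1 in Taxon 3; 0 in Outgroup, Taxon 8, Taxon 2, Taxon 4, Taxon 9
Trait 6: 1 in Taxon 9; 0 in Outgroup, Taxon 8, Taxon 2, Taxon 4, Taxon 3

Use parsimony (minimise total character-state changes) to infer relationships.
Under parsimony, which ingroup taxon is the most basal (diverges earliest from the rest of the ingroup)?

Character polarity is set by the outgroup: the derived state is whichever differs from the outgroup's state, so for Trait 3, Trait 4 the derived state is '0', and for the remaining characters it is '1'.
Trait 1 (derived state '1') is shared by Taxon 3, Taxon 4, and Taxon 9 — a synapomorphy uniting that clade.
Trait 2 (derived state '1') is shared by Taxon 3, Taxon 4, Taxon 8, and Taxon 9 — a synapomorphy uniting that clade.
All ingroup taxa share the derived state '0' for Trait 3; it defines the ingroup but does not resolve relationships within it.
Only Taxon 3 and Taxon 4 show the derived state '0' for Trait 4, supporting them as a clade.
Trait 5 (derived state '1') is unique to Taxon 3 (autapomorphy; uninformative for grouping).
Trait 6 (derived state '1') is unique to Taxon 9 (autapomorphy; uninformative for grouping).
Most parsimonious ingroup topology: ((Taxon 8,((Taxon 4,Taxon 3),Taxon 9)),Taxon 2).
Taxon 2 is sister to the clade containing all other ingroup taxa, so it is the earliest-diverging (most basal) ingroup lineage.

Taxon 2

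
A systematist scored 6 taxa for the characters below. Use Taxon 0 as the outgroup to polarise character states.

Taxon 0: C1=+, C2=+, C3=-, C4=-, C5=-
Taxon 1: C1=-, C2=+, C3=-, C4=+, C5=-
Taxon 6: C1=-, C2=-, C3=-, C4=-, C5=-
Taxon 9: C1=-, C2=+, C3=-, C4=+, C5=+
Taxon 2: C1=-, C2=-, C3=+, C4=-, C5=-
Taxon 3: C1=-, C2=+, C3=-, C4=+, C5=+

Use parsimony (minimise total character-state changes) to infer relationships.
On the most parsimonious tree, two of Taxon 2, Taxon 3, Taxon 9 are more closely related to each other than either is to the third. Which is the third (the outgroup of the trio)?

Taxon 2

Character polarity is set by the outgroup: the derived state is whichever differs from the outgroup's state, so for C1, C2 the derived state is '-', and for the remaining characters it is '+'.
C1 (derived state '-') is shared by all ingroup taxa — unites the whole ingroup.
C2 (derived state '-') is shared by Taxon 2 and Taxon 6 — a synapomorphy uniting that clade.
C3 (derived state '+') is unique to Taxon 2 (autapomorphy; uninformative for grouping).
C4 (derived state '+') is shared by Taxon 1, Taxon 3, and Taxon 9 — a synapomorphy uniting that clade.
Only Taxon 3 and Taxon 9 show the derived state '+' for C5, supporting them as a clade.
Most parsimonious ingroup topology: ((Taxon 1,(Taxon 9,Taxon 3)),(Taxon 6,Taxon 2)).
Taxon 3 and Taxon 9 share a more recent common ancestor with each other than either does with Taxon 2, so Taxon 2 is the least closely related of the three.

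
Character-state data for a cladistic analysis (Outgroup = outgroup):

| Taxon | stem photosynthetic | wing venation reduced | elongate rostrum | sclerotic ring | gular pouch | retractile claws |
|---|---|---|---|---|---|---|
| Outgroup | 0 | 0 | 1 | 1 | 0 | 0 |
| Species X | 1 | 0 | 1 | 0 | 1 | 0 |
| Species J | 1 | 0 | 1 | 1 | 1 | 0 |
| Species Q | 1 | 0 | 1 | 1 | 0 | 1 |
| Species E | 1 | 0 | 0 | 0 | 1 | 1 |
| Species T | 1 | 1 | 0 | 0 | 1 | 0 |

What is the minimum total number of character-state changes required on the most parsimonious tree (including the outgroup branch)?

Character polarity is set by the outgroup: the derived state is whichever differs from the outgroup's state, so for elongate rostrum, sclerotic ring the derived state is '0', and for the remaining characters it is '1'.
stem photosynthetic (derived state '1') is shared by all ingroup taxa — unites the whole ingroup.
wing venation reduced: derived state '1' in Species T only — an autapomorphy, so it tells us nothing about relationships among taxa.
elongate rostrum: derived state '0' in Species E and Species T only — synapomorphy for {Species E, Species T}.
sclerotic ring (derived state '0') is shared by Species E, Species T, and Species X — a synapomorphy uniting that clade.
gular pouch (derived state '1') is shared by Species E, Species J, Species T, and Species X — a synapomorphy uniting that clade.
retractile claws (state '1') occurs in Species E and Species Q but conflicts with the nesting implied by the other characters — most parsimoniously interpreted as homoplasy.
Most parsimonious ingroup topology: (((Species X,(Species E,Species T)),Species J),Species Q).
Changes per character on this tree: stem photosynthetic: 1; wing venation reduced: 1; elongate rostrum: 1; sclerotic ring: 1; gular pouch: 1; retractile claws: 2.
Total = 7.

7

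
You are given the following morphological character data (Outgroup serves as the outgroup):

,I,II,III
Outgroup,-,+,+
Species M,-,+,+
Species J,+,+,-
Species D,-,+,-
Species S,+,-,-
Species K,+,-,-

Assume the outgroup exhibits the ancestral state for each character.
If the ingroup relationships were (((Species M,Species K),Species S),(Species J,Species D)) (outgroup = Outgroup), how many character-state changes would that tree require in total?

Map each character onto (((Species M,Species K),Species S),(Species J,Species D)) (rooted by Outgroup) and count the minimum state changes it requires (Fitch parsimony):
I: 3; II: 2; III: 2.
Total tree length = 7.

7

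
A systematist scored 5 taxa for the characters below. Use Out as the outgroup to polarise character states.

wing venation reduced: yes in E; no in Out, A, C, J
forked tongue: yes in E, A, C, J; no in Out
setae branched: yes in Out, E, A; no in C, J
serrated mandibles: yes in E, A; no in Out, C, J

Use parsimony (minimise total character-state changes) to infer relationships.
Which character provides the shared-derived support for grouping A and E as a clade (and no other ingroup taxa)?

Character polarity is set by the outgroup: the derived state is whichever differs from the outgroup's state, so for setae branched the derived state is 'no', and for the remaining characters it is 'yes'.
wing venation reduced: derived state 'yes' in E only — an autapomorphy, so it tells us nothing about relationships among taxa.
All ingroup taxa share the derived state 'yes' for forked tongue; it defines the ingroup but does not resolve relationships within it.
Only C and J show the derived state 'no' for setae branched, supporting them as a clade.
serrated mandibles (derived state 'yes') is shared by A and E — a synapomorphy uniting that clade.
Most parsimonious ingroup topology: ((E,A),(C,J)).
The clade {A, E} is supported by serrated mandibles: its derived state 'yes' occurs in exactly those taxa and in no other taxon (including the outgroup).

serrated mandibles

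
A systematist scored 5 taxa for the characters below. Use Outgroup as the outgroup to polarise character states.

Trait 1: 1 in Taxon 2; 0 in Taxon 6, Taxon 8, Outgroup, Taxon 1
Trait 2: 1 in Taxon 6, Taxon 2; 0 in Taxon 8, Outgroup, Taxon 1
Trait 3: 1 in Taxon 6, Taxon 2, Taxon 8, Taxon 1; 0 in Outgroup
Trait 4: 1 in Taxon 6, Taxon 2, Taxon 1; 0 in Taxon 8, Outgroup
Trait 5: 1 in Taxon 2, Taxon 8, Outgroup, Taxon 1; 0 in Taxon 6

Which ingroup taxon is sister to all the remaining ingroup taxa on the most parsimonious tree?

Character polarity is set by the outgroup: the derived state is whichever differs from the outgroup's state, so for Trait 5 the derived state is '0', and for the remaining characters it is '1'.
Trait 1: derived state '1' in Taxon 2 only — an autapomorphy, so it tells us nothing about relationships among taxa.
Only Taxon 2 and Taxon 6 show the derived state '1' for Trait 2, supporting them as a clade.
All ingroup taxa share the derived state '1' for Trait 3; it defines the ingroup but does not resolve relationships within it.
Trait 4 (derived state '1') is shared by Taxon 1, Taxon 2, and Taxon 6 — a synapomorphy uniting that clade.
Trait 5: derived state '0' in Taxon 6 only — an autapomorphy, so it tells us nothing about relationships among taxa.
Most parsimonious ingroup topology: (Taxon 8,(Taxon 1,(Taxon 2,Taxon 6))).
Taxon 8 is sister to the clade containing all other ingroup taxa, so it is the earliest-diverging (most basal) ingroup lineage.

Taxon 8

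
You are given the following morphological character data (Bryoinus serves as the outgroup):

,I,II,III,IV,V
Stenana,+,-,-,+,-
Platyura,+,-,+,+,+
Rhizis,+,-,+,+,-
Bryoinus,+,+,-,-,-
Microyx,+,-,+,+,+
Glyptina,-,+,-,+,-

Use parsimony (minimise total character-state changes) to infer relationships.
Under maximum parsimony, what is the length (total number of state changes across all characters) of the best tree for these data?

5

Character polarity is set by the outgroup: the derived state is whichever differs from the outgroup's state, so for I, II the derived state is '-', and for the remaining characters it is '+'.
I (derived state '-') is unique to Glyptina (autapomorphy; uninformative for grouping).
II (derived state '-') is shared by Microyx, Platyura, Rhizis, and Stenana — a synapomorphy uniting that clade.
III (derived state '+') is shared by Microyx, Platyura, and Rhizis — a synapomorphy uniting that clade.
All ingroup taxa share the derived state '+' for IV; it defines the ingroup but does not resolve relationships within it.
Only Microyx and Platyura show the derived state '+' for V, supporting them as a clade.
Most parsimonious ingroup topology: ((Stenana,(Rhizis,(Microyx,Platyura))),Glyptina).
Changes per character on this tree: I: 1; II: 1; III: 1; IV: 1; V: 1.
Total = 5.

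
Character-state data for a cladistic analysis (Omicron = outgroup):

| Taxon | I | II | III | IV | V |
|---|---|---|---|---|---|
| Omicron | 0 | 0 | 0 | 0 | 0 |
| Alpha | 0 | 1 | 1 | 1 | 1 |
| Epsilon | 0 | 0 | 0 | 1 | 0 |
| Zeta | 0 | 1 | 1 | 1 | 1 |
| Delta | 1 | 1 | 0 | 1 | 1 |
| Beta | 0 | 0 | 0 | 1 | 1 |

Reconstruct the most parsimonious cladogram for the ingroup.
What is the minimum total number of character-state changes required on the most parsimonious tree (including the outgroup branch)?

The outgroup has state '0' for every character, so '1' is the derived state throughout.
I (derived state '1') is unique to Delta (autapomorphy; uninformative for grouping).
Only Alpha, Delta, and Zeta show the derived state '1' for II, supporting them as a clade.
Only Alpha and Zeta show the derived state '1' for III, supporting them as a clade.
IV (derived state '1') is shared by all ingroup taxa — unites the whole ingroup.
V (derived state '1') is shared by Alpha, Beta, Delta, and Zeta — a synapomorphy uniting that clade.
Most parsimonious ingroup topology: ((((Alpha,Zeta),Delta),Beta),Epsilon).
Changes per character on this tree: I: 1; II: 1; III: 1; IV: 1; V: 1.
Total = 5.

5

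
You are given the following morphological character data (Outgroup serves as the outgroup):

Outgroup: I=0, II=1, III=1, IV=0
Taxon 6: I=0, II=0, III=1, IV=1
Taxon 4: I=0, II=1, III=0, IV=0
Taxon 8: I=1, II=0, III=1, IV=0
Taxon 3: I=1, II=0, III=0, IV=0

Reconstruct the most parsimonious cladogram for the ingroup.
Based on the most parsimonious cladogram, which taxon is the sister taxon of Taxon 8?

Taxon 3

Character polarity is set by the outgroup: the derived state is whichever differs from the outgroup's state, so for II, III the derived state is '0', and for the remaining characters it is '1'.
I: derived state '1' in Taxon 3 and Taxon 8 only — synapomorphy for {Taxon 3, Taxon 8}.
Only Taxon 3, Taxon 6, and Taxon 8 show the derived state '0' for II, supporting them as a clade.
III groups Taxon 3 and Taxon 4, which is incompatible with the clades supported by the remaining characters; treating it as convergent (homoplasy) costs fewer steps than any alternative tree.
IV: derived state '1' in Taxon 6 only — an autapomorphy, so it tells us nothing about relationships among taxa.
Most parsimonious ingroup topology: ((Taxon 6,(Taxon 8,Taxon 3)),Taxon 4).
Taxon 8 and Taxon 3 form a cherry on this tree, so they are sister taxa.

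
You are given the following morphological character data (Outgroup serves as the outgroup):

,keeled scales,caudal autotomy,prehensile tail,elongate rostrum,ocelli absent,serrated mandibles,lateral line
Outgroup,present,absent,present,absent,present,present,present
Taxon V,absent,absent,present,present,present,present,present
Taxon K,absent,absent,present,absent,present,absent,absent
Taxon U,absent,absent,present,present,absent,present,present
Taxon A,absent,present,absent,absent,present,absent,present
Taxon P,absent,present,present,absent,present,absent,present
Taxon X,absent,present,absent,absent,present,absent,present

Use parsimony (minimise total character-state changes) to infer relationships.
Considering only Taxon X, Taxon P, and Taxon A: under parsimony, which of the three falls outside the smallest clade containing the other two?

Taxon P

Character polarity is set by the outgroup: the derived state is whichever differs from the outgroup's state, so for keeled scales, prehensile tail, ocelli absent, serrated mandibles, lateral line the derived state is 'absent', and for the remaining characters it is 'present'.
All ingroup taxa share the derived state 'absent' for keeled scales; it defines the ingroup but does not resolve relationships within it.
caudal autotomy: derived state 'present' in Taxon A, Taxon P, and Taxon X only — synapomorphy for {Taxon A, Taxon P, Taxon X}.
Only Taxon A and Taxon X show the derived state 'absent' for prehensile tail, supporting them as a clade.
Only Taxon U and Taxon V show the derived state 'present' for elongate rostrum, supporting them as a clade.
ocelli absent (derived state 'absent') is unique to Taxon U (autapomorphy; uninformative for grouping).
serrated mandibles: derived state 'absent' in Taxon A, Taxon K, Taxon P, and Taxon X only — synapomorphy for {Taxon A, Taxon K, Taxon P, Taxon X}.
lateral line: derived state 'absent' in Taxon K only — an autapomorphy, so it tells us nothing about relationships among taxa.
Most parsimonious ingroup topology: ((Taxon V,Taxon U),(Taxon K,((Taxon A,Taxon X),Taxon P))).
Taxon A and Taxon X share a more recent common ancestor with each other than either does with Taxon P, so Taxon P is the least closely related of the three.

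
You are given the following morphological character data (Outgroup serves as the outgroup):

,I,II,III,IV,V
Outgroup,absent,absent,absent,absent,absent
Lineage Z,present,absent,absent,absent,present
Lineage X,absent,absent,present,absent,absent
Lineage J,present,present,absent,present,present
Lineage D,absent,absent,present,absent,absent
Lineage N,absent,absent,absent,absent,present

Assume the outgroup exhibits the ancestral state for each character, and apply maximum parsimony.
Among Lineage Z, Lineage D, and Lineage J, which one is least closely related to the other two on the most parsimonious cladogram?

The outgroup has state 'absent' for every character, so 'present' is the derived state throughout.
Only Lineage J and Lineage Z show the derived state 'present' for I, supporting them as a clade.
II: derived state 'present' in Lineage J only — an autapomorphy, so it tells us nothing about relationships among taxa.
III (derived state 'present') is shared by Lineage D and Lineage X — a synapomorphy uniting that clade.
IV: derived state 'present' in Lineage J only — an autapomorphy, so it tells us nothing about relationships among taxa.
V (derived state 'present') is shared by Lineage J, Lineage N, and Lineage Z — a synapomorphy uniting that clade.
Most parsimonious ingroup topology: (((Lineage Z,Lineage J),Lineage N),(Lineage X,Lineage D)).
Lineage Z and Lineage J share a more recent common ancestor with each other than either does with Lineage D, so Lineage D is the least closely related of the three.

Lineage D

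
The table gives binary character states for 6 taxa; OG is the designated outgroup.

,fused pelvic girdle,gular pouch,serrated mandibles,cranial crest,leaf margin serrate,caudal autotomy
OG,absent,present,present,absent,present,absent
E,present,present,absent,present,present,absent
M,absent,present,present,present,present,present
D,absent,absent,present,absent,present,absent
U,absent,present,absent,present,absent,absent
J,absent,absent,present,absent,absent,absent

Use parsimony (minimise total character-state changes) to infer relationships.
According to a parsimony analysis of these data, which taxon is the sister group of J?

Character polarity is set by the outgroup: the derived state is whichever differs from the outgroup's state, so for gular pouch, serrated mandibles, leaf margin serrate the derived state is 'absent', and for the remaining characters it is 'present'.
fused pelvic girdle: derived state 'present' in E only — an autapomorphy, so it tells us nothing about relationships among taxa.
Only D and J show the derived state 'absent' for gular pouch, supporting them as a clade.
serrated mandibles: derived state 'absent' in E and U only — synapomorphy for {E, U}.
Only E, M, and U show the derived state 'present' for cranial crest, supporting them as a clade.
leaf margin serrate (state 'absent') occurs in J and U but conflicts with the nesting implied by the other characters — most parsimoniously interpreted as homoplasy.
caudal autotomy (derived state 'present') is unique to M (autapomorphy; uninformative for grouping).
Most parsimonious ingroup topology: (((E,U),M),(D,J)).
J and D form a cherry on this tree, so they are sister taxa.

D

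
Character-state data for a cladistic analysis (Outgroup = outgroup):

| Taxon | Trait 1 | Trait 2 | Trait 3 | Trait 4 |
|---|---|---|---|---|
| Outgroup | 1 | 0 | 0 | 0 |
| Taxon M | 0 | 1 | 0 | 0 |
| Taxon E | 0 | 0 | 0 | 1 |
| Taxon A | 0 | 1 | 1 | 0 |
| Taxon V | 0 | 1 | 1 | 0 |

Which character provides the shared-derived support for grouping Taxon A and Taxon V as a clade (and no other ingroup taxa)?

Character polarity is set by the outgroup: the derived state is whichever differs from the outgroup's state, so for Trait 1 the derived state is '0', and for the remaining characters it is '1'.
Trait 1 (derived state '0') is shared by all ingroup taxa — unites the whole ingroup.
Trait 2 (derived state '1') is shared by Taxon A, Taxon M, and Taxon V — a synapomorphy uniting that clade.
Trait 3 (derived state '1') is shared by Taxon A and Taxon V — a synapomorphy uniting that clade.
Trait 4 (derived state '1') is unique to Taxon E (autapomorphy; uninformative for grouping).
Most parsimonious ingroup topology: ((Taxon M,(Taxon A,Taxon V)),Taxon E).
The clade {Taxon A, Taxon V} is supported by Trait 3: its derived state '1' occurs in exactly those taxa and in no other taxon (including the outgroup).

Trait 3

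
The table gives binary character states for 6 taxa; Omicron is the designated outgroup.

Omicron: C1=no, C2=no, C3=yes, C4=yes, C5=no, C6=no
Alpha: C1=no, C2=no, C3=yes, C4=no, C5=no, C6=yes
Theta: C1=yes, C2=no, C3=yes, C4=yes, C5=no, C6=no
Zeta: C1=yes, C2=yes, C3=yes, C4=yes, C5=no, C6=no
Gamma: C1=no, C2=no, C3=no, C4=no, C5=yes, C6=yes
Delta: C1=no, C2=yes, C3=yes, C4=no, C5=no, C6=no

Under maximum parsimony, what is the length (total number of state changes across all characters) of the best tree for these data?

7

Character polarity is set by the outgroup: the derived state is whichever differs from the outgroup's state, so for C3, C4 the derived state is 'no', and for the remaining characters it is 'yes'.
C1: derived state 'yes' in Theta and Zeta only — synapomorphy for {Theta, Zeta}.
C2 groups Delta and Zeta, which is incompatible with the clades supported by the remaining characters; treating it as convergent (homoplasy) costs fewer steps than any alternative tree.
C3: derived state 'no' in Gamma only — an autapomorphy, so it tells us nothing about relationships among taxa.
C4 (derived state 'no') is shared by Alpha, Delta, and Gamma — a synapomorphy uniting that clade.
C5: derived state 'yes' in Gamma only — an autapomorphy, so it tells us nothing about relationships among taxa.
C6: derived state 'yes' in Alpha and Gamma only — synapomorphy for {Alpha, Gamma}.
Most parsimonious ingroup topology: (((Alpha,Gamma),Delta),(Theta,Zeta)).
Changes per character on this tree: C1: 1; C2: 2; C3: 1; C4: 1; C5: 1; C6: 1.
Total = 7.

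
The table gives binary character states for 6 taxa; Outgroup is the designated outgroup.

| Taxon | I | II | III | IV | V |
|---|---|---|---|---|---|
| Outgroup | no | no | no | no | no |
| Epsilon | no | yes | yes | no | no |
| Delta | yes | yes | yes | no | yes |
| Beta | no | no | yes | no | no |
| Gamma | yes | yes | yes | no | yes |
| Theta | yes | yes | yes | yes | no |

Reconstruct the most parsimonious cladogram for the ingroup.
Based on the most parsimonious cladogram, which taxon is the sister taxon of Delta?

The outgroup has state 'no' for every character, so 'yes' is the derived state throughout.
I: derived state 'yes' in Delta, Gamma, and Theta only — synapomorphy for {Delta, Gamma, Theta}.
II: derived state 'yes' in Delta, Epsilon, Gamma, and Theta only — synapomorphy for {Delta, Epsilon, Gamma, Theta}.
All ingroup taxa share the derived state 'yes' for III; it defines the ingroup but does not resolve relationships within it.
IV: derived state 'yes' in Theta only — an autapomorphy, so it tells us nothing about relationships among taxa.
V: derived state 'yes' in Delta and Gamma only — synapomorphy for {Delta, Gamma}.
Most parsimonious ingroup topology: ((Epsilon,((Delta,Gamma),Theta)),Beta).
Delta and Gamma form a cherry on this tree, so they are sister taxa.

Gamma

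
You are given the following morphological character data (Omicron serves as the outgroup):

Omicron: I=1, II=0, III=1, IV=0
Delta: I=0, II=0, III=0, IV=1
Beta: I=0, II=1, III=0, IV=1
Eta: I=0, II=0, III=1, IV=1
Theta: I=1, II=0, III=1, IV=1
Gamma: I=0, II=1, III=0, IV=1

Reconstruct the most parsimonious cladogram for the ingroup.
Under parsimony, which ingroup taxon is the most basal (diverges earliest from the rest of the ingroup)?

Theta

Character polarity is set by the outgroup: the derived state is whichever differs from the outgroup's state, so for I, III the derived state is '0', and for the remaining characters it is '1'.
Only Beta, Delta, Eta, and Gamma show the derived state '0' for I, supporting them as a clade.
II (derived state '1') is shared by Beta and Gamma — a synapomorphy uniting that clade.
Only Beta, Delta, and Gamma show the derived state '0' for III, supporting them as a clade.
IV (derived state '1') is shared by all ingroup taxa — unites the whole ingroup.
Most parsimonious ingroup topology: (((Delta,(Beta,Gamma)),Eta),Theta).
Theta is sister to the clade containing all other ingroup taxa, so it is the earliest-diverging (most basal) ingroup lineage.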